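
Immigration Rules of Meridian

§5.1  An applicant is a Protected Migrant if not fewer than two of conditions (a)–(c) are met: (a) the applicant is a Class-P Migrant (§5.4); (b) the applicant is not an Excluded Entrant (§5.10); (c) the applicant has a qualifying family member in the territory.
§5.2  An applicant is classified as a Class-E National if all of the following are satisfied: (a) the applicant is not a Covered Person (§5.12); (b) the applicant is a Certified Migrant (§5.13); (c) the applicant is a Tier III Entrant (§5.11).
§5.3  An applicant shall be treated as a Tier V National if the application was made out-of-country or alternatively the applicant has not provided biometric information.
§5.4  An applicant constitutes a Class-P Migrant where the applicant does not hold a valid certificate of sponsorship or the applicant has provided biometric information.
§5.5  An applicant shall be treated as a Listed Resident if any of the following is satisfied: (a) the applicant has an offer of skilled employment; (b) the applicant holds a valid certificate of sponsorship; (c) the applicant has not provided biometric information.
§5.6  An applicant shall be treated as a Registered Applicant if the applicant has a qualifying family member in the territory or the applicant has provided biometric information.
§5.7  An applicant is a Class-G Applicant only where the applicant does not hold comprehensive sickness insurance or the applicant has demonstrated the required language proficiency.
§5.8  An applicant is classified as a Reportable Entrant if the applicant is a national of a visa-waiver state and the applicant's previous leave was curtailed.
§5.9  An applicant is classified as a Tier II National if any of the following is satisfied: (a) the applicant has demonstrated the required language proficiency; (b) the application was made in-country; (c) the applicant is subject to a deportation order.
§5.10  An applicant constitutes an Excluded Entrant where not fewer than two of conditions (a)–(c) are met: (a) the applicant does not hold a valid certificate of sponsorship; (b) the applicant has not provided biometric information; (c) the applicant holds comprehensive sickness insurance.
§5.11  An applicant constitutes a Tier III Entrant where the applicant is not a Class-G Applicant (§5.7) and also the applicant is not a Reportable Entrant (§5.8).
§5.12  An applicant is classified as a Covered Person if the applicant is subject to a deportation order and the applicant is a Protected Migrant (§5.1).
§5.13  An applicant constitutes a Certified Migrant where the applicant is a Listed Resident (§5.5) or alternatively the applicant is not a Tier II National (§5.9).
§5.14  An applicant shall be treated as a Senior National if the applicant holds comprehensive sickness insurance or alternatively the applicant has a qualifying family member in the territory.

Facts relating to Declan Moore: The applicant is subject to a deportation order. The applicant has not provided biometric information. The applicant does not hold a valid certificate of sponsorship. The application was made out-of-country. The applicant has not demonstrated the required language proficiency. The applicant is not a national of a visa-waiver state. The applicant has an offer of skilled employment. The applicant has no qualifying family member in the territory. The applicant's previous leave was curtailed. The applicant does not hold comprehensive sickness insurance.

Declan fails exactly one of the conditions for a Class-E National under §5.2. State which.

Under §5.4: the applicant does not hold a valid certificate of sponsorship? yes; or the applicant has provided biometric information? no. So the applicant is a Class-P Migrant.
Under §5.10: the applicant does not hold a valid certificate of sponsorship? yes; the applicant has not provided biometric information? yes; the applicant holds comprehensive sickness insurance? no — 2 of 3 hold (need ≥2) → satisfied.
Under §5.1: Class-P Migrant (§5.4)? yes; not an Excluded Entrant (§5.10)? no; the applicant has a qualifying family member in the territory? no — 1 of 3 hold (need ≥2) → not satisfied.
Under §5.12: the applicant is subject to a deportation order? yes; and Protected Migrant (§5.1)? no. So the applicant is not a Covered Person.
Under §5.5: the applicant has an offer of skilled employment? yes; or the applicant holds a valid certificate of sponsorship? no; or the applicant has not provided biometric information? yes. So the applicant is a Listed Resident.
Under §5.9: the applicant has demonstrated the required language proficiency? no; or the application was made in-country? no; or the applicant is subject to a deportation order? yes. So the applicant is a Tier II National.
Under §5.13: Listed Resident (§5.5)? yes; or not a Tier II National (§5.9)? no. So the applicant is a Certified Migrant.
Under §5.7: the applicant does not hold comprehensive sickness insurance? yes; or the applicant has demonstrated the required language proficiency? no. So the applicant is a Class-G Applicant.
Under §5.8: the applicant is a national of a visa-waiver state? no; and the applicant's previous leave was curtailed? yes. So the applicant is not a Reportable Entrant.
Under §5.11: not a Class-G Applicant (§5.7)? no; and not a Reportable Entrant (§5.8)? yes. So the applicant is not a Tier III Entrant.
Under §5.2: not a Covered Person (§5.12)? yes; and Certified Migrant (§5.13)? yes; and Tier III Entrant (§5.11)? no. So the applicant is not a Class-E National.

Tier III Entrant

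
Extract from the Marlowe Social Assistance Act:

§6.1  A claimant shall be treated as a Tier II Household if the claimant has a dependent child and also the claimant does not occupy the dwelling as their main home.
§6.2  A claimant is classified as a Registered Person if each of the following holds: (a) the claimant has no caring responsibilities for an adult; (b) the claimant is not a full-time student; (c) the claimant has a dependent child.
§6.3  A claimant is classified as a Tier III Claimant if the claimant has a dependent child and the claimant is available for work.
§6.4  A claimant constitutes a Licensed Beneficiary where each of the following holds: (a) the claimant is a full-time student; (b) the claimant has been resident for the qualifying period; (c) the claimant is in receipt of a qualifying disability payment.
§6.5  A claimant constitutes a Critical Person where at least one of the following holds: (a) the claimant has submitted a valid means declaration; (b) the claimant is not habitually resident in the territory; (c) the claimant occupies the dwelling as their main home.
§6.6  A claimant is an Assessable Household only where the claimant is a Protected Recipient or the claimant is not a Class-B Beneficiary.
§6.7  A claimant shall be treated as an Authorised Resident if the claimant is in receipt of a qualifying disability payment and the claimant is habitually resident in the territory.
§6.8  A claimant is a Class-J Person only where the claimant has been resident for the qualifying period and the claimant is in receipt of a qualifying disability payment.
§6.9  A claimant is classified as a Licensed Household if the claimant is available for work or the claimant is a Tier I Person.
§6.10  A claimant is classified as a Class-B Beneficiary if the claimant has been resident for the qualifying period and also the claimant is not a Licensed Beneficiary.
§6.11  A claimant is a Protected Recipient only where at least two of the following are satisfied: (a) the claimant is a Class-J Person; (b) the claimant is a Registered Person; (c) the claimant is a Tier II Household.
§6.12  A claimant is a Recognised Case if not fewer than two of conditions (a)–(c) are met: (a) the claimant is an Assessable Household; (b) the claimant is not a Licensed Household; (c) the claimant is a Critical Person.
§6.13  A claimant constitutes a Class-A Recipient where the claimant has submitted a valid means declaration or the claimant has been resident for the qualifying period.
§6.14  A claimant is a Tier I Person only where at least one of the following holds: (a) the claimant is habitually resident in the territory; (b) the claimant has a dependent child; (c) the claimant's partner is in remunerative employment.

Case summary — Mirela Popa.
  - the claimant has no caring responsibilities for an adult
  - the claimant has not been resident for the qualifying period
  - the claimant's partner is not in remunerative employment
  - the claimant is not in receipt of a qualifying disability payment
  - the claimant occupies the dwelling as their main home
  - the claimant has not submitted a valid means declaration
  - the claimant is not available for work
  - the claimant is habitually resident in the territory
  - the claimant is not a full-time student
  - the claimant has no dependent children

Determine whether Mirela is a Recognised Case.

Yes

Under §6.8: the claimant has been resident for the qualifying period? no; and the claimant is in receipt of a qualifying disability payment? no. So the claimant is not a Class-J Person.
Under §6.2: the claimant has no caring responsibilities for an adult? yes; and the claimant is not a full-time student? yes; and the claimant has a dependent child? no. So the claimant is not a Registered Person.
Under §6.1: the claimant has a dependent child? no; and the claimant does not occupy the dwelling as their main home? no. So the claimant is not a Tier II Household.
Under §6.11: Class-J Person (§6.8)? no; Registered Person (§6.2)? no; Tier II Household (§6.1)? no — 0 of 3 hold (need ≥2) → not satisfied.
Under §6.4: the claimant is a full-time student? no; and the claimant has been resident for the qualifying period? no; and the claimant is in receipt of a qualifying disability payment? no. So the claimant is not a Licensed Beneficiary.
Under §6.10: the claimant has been resident for the qualifying period? no; and not a Licensed Beneficiary (§6.4)? yes. So the claimant is not a Class-B Beneficiary.
Under §6.6: Protected Recipient (§6.11)? no; or not a Class-B Beneficiary (§6.10)? yes. So the claimant is an Assessable Household.
Under §6.14: the claimant is habitually resident in the territory? yes; or the claimant has a dependent child? no; or the claimant's partner is in remunerative employment? no. So the claimant is a Tier I Person.
Under §6.9: the claimant is available for work? no; or Tier I Person (§6.14)? yes. So the claimant is a Licensed Household.
Under §6.5: the claimant has submitted a valid means declaration? no; or the claimant is not habitually resident in the territory? no; or the claimant occupies the dwelling as their main home? yes. So the claimant is a Critical Person.
Under §6.12: Assessable Household (§6.6)? yes; not a Licensed Household (§6.9)? no; Critical Person (§6.5)? yes — 2 of 3 hold (need ≥2) → satisfied.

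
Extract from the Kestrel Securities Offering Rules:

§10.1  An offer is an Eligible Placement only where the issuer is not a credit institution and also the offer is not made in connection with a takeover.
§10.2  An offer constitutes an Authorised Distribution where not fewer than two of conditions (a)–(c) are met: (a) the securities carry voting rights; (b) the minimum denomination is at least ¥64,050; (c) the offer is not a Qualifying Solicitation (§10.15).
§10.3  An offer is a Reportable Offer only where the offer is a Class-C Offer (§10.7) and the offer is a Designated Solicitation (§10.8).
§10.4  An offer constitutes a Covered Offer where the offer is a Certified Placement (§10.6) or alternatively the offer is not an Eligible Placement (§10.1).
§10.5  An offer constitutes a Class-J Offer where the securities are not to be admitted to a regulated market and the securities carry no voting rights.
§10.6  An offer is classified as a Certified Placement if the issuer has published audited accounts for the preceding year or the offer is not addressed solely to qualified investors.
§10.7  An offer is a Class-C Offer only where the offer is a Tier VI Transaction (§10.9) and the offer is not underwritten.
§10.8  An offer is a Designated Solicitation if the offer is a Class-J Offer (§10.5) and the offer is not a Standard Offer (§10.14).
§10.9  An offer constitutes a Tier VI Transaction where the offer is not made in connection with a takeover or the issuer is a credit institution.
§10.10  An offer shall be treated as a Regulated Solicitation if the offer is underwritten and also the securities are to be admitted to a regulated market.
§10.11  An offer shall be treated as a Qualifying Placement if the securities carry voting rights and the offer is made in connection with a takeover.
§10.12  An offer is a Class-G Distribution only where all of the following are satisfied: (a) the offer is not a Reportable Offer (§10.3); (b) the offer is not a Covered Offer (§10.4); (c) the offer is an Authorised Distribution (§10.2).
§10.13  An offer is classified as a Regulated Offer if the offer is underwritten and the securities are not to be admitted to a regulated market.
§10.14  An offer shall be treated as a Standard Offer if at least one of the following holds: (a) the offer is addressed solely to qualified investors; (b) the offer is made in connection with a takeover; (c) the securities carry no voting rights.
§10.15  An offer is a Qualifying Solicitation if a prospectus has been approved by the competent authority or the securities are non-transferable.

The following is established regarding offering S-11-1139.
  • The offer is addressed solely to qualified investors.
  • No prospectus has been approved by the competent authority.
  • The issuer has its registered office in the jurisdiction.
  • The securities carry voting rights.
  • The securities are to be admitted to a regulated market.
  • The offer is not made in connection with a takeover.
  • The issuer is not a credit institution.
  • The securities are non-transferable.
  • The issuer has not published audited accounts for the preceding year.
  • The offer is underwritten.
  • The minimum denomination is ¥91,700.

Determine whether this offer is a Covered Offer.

No

§10.6 — Certified Placement: [the issuer has published audited accounts for the preceding year? no] OR [the offer is not addressed solely to qualified investors? no] → not satisfied.
§10.1 — Eligible Placement: [the issuer is not a credit institution? yes] AND [the offer is not made in connection with a takeover? yes] → satisfied.
§10.4 — Covered Offer: [Certified Placement (§10.6)? no] OR [not an Eligible Placement (§10.1)? no] → not satisfied.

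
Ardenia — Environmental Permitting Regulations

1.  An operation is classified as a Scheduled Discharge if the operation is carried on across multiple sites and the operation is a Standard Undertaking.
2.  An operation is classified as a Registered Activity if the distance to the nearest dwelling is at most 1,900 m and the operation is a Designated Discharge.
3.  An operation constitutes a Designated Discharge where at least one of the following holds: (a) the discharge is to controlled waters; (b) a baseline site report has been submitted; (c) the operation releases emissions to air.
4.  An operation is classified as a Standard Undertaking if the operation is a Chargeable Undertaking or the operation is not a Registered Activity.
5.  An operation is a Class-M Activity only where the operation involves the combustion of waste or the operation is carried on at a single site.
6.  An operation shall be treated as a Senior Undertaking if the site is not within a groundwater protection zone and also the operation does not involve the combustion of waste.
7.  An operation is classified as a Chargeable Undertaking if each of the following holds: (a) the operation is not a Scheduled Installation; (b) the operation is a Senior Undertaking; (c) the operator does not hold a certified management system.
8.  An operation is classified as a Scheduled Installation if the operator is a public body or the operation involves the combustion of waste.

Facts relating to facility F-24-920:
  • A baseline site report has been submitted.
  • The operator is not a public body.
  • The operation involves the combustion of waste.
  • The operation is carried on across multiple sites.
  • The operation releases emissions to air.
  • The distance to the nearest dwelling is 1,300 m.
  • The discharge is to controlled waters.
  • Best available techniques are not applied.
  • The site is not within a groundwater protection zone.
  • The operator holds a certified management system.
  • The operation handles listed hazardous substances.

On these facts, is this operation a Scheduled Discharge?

Under paragraph 8: the operator is a public body? no; or the operation involves the combustion of waste? yes. So the operation is a Scheduled Installation.
Under paragraph 6: the site is not within a groundwater protection zone? yes; and the operation does not involve the combustion of waste? no. So the operation is not a Senior Undertaking.
Under paragraph 7: not a Scheduled Installation (paragraph 8)? no; and Senior Undertaking (paragraph 6)? no; and the operator does not hold a certified management system? no. So the operation is not a Chargeable Undertaking.
Under paragraph 3: the discharge is to controlled waters? yes; or a baseline site report has been submitted? yes; or the operation releases emissions to air? yes. So the operation is a Designated Discharge.
Under paragraph 2: distance to the nearest dwelling: 1,300 m ≤ 1,900 m? yes; and Designated Discharge (paragraph 3)? yes. So the operation is a Registered Activity.
Under paragraph 4: Chargeable Undertaking (paragraph 7)? no; or not a Registered Activity (paragraph 2)? no. So the operation is not a Standard Undertaking.
Under paragraph 1: the operation is carried on across multiple sites? yes; and Standard Undertaking (paragraph 4)? no. So the operation is not a Scheduled Discharge.

No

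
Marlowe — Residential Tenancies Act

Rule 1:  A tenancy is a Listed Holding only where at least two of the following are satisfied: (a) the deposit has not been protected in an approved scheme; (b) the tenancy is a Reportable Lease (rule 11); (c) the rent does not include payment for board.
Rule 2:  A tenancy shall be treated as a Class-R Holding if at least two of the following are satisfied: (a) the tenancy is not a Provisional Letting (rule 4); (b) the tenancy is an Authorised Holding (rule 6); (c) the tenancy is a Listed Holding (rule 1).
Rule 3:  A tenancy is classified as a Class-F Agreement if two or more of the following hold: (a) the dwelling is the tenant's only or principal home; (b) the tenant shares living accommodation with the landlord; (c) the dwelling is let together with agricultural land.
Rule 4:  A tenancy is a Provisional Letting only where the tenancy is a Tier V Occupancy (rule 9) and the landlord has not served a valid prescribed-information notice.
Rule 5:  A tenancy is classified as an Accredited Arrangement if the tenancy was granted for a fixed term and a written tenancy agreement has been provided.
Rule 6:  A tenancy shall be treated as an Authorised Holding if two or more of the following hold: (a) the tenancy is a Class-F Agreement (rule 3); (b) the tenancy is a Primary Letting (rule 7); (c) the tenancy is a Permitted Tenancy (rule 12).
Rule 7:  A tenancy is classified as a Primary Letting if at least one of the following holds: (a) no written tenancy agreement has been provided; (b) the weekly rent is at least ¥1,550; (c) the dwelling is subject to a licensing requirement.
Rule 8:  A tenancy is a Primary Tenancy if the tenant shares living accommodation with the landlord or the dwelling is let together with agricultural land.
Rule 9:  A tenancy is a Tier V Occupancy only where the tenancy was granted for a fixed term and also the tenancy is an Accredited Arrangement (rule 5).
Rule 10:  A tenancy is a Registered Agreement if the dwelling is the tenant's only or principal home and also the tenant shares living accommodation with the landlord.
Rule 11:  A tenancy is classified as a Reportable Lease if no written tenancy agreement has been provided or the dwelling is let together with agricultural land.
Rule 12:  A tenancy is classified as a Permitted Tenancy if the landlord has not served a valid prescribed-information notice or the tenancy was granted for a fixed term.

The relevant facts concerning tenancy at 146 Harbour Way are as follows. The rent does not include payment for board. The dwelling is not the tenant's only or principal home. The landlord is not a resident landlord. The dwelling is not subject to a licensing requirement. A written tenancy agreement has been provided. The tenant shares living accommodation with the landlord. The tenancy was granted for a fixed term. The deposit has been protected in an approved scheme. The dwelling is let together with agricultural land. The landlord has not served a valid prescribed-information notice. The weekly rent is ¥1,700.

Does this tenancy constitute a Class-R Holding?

rule 5 — Accredited Arrangement: [the tenancy was granted for a fixed term? yes] AND [a written tenancy agreement has been provided? yes] → satisfied.
rule 9 — Tier V Occupancy: [the tenancy was granted for a fixed term? yes] AND [Accredited Arrangement (rule 5)? yes] → satisfied.
rule 4 — Provisional Letting: [Tier V Occupancy (rule 9)? yes] AND [the landlord has not served a valid prescribed-information notice? yes] → satisfied.
rule 3 — Class-F Agreement: the dwelling is the tenant's only or principal home? no; the tenant shares living accommodation with the landlord? yes; the dwelling is let together with agricultural land? yes — 2 of 3 hold (need ≥2) → satisfied.
rule 7 — Primary Letting: [no written tenancy agreement has been provided? no] OR [weekly rent: ¥1,700 ≥ ¥1,550? yes] OR [the dwelling is subject to a licensing requirement? no] → satisfied.
rule 12 — Permitted Tenancy: [the landlord has not served a valid prescribed-information notice? yes] OR [the tenancy was granted for a fixed term? yes] → satisfied.
rule 6 — Authorised Holding: Class-F Agreement (rule 3)? yes; Primary Letting (rule 7)? yes; Permitted Tenancy (rule 12)? yes — 3 of 3 hold (need ≥2) → satisfied.
rule 11 — Reportable Lease: [no written tenancy agreement has been provided? no] OR [the dwelling is let together with agricultural land? yes] → satisfied.
rule 1 — Listed Holding: the deposit has not been protected in an approved scheme? no; Reportable Lease (rule 11)? yes; the rent does not include payment for board? yes — 2 of 3 hold (need ≥2) → satisfied.
rule 2 — Class-R Holding: not a Provisional Letting (rule 4)? no; Authorised Holding (rule 6)? yes; Listed Holding (rule 1)? yes — 2 of 3 hold (need ≥2) → satisfied.

Yes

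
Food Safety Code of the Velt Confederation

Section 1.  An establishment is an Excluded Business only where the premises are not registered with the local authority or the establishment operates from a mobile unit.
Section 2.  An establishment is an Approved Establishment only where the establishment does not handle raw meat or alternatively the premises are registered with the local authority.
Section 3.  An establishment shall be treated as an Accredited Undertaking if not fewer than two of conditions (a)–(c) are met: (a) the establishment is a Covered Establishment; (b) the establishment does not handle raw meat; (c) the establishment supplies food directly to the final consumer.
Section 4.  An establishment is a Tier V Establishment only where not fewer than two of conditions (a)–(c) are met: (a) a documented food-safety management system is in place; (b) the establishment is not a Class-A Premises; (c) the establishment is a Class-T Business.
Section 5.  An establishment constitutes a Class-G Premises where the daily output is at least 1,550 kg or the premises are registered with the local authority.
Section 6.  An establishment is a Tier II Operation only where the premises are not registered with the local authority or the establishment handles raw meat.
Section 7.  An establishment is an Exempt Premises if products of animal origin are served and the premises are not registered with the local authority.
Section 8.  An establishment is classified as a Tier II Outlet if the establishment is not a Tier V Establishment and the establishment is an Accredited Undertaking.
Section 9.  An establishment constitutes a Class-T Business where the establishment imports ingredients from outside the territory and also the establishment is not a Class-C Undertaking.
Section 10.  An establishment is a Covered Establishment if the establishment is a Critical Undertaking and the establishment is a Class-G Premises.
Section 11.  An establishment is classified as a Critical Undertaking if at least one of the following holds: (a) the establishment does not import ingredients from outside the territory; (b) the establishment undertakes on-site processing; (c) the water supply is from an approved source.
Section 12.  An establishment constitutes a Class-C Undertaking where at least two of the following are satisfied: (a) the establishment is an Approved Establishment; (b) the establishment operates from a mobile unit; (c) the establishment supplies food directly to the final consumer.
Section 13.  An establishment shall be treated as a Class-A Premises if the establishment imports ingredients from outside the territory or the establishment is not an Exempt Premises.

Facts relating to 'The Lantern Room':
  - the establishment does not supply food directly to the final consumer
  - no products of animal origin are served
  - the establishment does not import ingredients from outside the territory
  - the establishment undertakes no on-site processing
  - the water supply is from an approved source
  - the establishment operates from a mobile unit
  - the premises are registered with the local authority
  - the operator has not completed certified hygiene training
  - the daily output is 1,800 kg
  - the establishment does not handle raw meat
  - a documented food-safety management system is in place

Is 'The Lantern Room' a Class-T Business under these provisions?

Under section 2: the establishment does not handle raw meat? yes; or the premises are registered with the local authority? yes. So the establishment is an Approved Establishment.
Under section 12: Approved Establishment (section 2)? yes; the establishment operates from a mobile unit? yes; the establishment supplies food directly to the final consumer? no — 2 of 3 hold (need ≥2) → satisfied.
Under section 9: the establishment imports ingredients from outside the territory? no; and not a Class-C Undertaking (section 12)? no. So the establishment is not a Class-T Business.

No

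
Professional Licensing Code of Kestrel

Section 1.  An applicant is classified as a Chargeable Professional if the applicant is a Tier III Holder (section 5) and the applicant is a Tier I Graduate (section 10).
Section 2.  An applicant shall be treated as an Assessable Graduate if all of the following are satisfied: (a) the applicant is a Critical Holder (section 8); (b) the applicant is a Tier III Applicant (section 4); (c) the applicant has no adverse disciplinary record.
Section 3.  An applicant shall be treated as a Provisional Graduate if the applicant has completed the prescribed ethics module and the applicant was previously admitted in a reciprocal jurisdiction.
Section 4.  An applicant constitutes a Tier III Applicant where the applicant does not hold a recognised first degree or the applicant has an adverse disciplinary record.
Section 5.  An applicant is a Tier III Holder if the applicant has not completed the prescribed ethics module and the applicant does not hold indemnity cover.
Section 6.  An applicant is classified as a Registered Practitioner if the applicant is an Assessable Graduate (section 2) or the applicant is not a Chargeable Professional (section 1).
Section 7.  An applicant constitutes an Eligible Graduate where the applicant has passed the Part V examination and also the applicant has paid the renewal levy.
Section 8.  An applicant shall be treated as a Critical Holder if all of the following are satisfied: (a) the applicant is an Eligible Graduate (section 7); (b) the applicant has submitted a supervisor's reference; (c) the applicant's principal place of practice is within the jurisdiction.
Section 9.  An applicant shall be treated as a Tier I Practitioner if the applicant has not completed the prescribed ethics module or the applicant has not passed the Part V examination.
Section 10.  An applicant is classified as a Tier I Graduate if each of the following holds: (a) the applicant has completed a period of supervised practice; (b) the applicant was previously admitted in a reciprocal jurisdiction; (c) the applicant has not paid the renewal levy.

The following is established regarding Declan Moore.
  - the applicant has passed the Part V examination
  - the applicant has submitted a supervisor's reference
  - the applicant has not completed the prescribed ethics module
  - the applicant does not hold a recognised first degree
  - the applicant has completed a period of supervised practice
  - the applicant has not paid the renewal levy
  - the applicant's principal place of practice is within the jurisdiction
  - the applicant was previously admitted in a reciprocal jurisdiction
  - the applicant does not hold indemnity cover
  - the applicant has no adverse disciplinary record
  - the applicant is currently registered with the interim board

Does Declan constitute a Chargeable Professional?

section 5 — Tier III Holder: [the applicant has not completed the prescribed ethics module? yes] AND [the applicant does not hold indemnity cover? yes] → satisfied.
section 10 — Tier I Graduate: [the applicant has completed a period of supervised practice? yes] AND [the applicant was previously admitted in a reciprocal jurisdiction? yes] AND [the applicant has not paid the renewal levy? yes] → satisfied.
section 1 — Chargeable Professional: [Tier III Holder (section 5)? yes] AND [Tier I Graduate (section 10)? yes] → satisfied.

Yes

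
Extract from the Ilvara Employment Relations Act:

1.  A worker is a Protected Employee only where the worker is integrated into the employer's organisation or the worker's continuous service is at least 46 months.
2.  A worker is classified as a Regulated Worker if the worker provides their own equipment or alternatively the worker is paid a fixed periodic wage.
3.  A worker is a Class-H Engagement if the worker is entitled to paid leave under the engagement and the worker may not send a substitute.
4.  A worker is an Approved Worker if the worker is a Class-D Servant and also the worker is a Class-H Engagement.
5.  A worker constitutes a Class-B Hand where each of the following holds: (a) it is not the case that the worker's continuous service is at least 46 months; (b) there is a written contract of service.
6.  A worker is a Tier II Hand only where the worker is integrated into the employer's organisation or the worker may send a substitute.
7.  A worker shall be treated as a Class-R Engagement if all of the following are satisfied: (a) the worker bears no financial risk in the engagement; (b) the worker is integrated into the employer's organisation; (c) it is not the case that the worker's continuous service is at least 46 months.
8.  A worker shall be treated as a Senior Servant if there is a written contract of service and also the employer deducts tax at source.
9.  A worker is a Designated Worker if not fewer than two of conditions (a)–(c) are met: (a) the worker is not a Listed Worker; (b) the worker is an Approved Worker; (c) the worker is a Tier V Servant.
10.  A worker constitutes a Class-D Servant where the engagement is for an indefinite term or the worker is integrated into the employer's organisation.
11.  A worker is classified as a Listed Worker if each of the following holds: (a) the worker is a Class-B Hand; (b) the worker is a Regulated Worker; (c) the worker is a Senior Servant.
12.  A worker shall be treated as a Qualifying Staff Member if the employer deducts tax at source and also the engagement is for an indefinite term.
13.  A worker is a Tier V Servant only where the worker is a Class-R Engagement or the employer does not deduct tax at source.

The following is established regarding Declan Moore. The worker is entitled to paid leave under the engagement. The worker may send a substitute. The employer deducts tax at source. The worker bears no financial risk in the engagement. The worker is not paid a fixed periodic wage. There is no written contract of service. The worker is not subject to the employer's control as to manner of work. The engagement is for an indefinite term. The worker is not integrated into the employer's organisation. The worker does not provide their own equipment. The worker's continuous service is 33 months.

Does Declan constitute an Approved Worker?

paragraph 10 — Class-D Servant: [the engagement is for an indefinite term? yes] OR [the worker is integrated into the employer's organisation? no] → satisfied.
paragraph 3 — Class-H Engagement: [the worker is entitled to paid leave under the engagement? yes] AND [the worker may not send a substitute? no] → not satisfied.
paragraph 4 — Approved Worker: [Class-D Servant (paragraph 10)? yes] AND [Class-H Engagement (paragraph 3)? no] → not satisfied.

No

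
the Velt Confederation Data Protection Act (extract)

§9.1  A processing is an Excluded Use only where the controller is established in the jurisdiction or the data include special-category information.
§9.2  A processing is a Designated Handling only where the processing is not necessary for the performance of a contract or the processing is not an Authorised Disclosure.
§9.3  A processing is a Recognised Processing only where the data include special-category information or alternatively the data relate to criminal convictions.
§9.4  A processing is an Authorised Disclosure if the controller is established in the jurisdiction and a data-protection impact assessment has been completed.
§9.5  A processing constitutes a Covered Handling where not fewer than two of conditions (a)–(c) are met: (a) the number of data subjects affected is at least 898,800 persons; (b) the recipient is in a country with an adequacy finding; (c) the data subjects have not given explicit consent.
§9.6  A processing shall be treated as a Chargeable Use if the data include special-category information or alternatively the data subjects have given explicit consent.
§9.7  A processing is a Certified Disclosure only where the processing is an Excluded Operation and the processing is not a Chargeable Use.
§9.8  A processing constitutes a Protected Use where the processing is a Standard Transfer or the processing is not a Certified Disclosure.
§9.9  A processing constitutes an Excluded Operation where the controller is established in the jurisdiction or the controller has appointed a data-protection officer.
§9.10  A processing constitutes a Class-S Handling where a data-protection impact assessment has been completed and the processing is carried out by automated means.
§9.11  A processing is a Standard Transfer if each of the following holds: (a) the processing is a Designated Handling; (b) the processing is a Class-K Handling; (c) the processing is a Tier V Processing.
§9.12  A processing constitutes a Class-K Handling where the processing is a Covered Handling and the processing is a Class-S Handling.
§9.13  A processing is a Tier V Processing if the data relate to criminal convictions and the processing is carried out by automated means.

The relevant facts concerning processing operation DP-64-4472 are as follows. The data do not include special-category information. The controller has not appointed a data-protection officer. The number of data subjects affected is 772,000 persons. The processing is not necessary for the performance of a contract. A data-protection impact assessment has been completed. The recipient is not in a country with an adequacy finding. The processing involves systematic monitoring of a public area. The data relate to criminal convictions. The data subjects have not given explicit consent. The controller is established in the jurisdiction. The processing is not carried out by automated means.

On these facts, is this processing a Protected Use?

No

§9.4 — Authorised Disclosure: [the controller is established in the jurisdiction? yes] AND [a data-protection impact assessment has been completed? yes] → satisfied.
§9.2 — Designated Handling: [the processing is not necessary for the performance of a contract? yes] OR [not an Authorised Disclosure (§9.4)? no] → satisfied.
§9.5 — Covered Handling: number of data subjects affected: 772,000 persons ≥ 898,800 persons? no; the recipient is in a country with an adequacy finding? no; the data subjects have not given explicit consent? yes — 1 of 3 hold (need ≥2) → not satisfied.
§9.10 — Class-S Handling: [a data-protection impact assessment has been completed? yes] AND [the processing is carried out by automated means? no] → not satisfied.
§9.12 — Class-K Handling: [Covered Handling (§9.5)? no] AND [Class-S Handling (§9.10)? no] → not satisfied.
§9.13 — Tier V Processing: [the data relate to criminal convictions? yes] AND [the processing is carried out by automated means? no] → not satisfied.
§9.11 — Standard Transfer: [Designated Handling (§9.2)? yes] AND [Class-K Handling (§9.12)? no] AND [Tier V Processing (§9.13)? no] → not satisfied.
§9.9 — Excluded Operation: [the controller is established in the jurisdiction? yes] OR [the controller has appointed a data-protection officer? no] → satisfied.
§9.6 — Chargeable Use: [the data include special-category information? no] OR [the data subjects have given explicit consent? no] → not satisfied.
§9.7 — Certified Disclosure: [Excluded Operation (§9.9)? yes] AND [not a Chargeable Use (§9.6)? yes] → satisfied.
§9.8 — Protected Use: [Standard Transfer (§9.11)? no] OR [not a Certified Disclosure (§9.7)? no] → not satisfied.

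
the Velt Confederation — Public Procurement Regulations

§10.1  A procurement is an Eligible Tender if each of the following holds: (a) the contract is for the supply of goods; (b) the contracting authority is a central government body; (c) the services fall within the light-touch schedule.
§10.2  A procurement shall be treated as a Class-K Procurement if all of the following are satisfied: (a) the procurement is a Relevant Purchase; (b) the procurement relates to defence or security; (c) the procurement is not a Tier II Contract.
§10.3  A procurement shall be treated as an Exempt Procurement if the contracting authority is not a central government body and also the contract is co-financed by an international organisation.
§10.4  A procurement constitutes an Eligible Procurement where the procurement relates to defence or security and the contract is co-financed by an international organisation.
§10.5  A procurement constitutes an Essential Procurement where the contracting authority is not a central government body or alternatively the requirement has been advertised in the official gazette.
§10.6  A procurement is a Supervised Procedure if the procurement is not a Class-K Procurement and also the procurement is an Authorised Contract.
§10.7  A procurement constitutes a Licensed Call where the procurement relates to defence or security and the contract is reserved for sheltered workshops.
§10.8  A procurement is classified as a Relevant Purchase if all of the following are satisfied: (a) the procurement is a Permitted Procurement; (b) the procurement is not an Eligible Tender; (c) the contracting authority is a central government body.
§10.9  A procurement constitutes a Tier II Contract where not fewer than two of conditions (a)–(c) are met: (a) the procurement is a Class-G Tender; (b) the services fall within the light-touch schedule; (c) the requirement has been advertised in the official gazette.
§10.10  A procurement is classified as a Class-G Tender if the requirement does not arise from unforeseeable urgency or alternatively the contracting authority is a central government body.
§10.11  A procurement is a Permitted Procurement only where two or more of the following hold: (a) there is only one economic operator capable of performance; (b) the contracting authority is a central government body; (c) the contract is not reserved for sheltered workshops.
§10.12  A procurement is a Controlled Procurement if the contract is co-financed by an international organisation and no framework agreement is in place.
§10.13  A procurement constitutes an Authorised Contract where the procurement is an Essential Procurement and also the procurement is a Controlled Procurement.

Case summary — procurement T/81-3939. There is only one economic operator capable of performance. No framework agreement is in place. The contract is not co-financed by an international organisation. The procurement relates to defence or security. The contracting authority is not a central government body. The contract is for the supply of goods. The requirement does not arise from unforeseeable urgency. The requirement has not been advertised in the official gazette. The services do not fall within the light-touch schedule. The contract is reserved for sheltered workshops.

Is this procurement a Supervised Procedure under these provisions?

§10.11 — Permitted Procurement: there is only one economic operator capable of performance? yes; the contracting authority is a central government body? no; the contract is not reserved for sheltered workshops? no — 1 of 3 hold (need ≥2) → not satisfied.
§10.1 — Eligible Tender: [the contract is for the supply of goods? yes] AND [the contracting authority is a central government body? no] AND [the services fall within the light-touch schedule? no] → not satisfied.
§10.8 — Relevant Purchase: [Permitted Procurement (§10.11)? no] AND [not an Eligible Tender (§10.1)? yes] AND [the contracting authority is a central government body? no] → not satisfied.
§10.10 — Class-G Tender: [the requirement does not arise from unforeseeable urgency? yes] OR [the contracting authority is a central government body? no] → satisfied.
§10.9 — Tier II Contract: Class-G Tender (§10.10)? yes; the services fall within the light-touch schedule? no; the requirement has been advertised in the official gazette? no — 1 of 3 hold (need ≥2) → not satisfied.
§10.2 — Class-K Procurement: [Relevant Purchase (§10.8)? no] AND [the procurement relates to defence or security? yes] AND [not a Tier II Contract (§10.9)? yes] → not satisfied.
§10.5 — Essential Procurement: [the contracting authority is not a central government body? yes] OR [the requirement has been advertised in the official gazette? no] → satisfied.
§10.12 — Controlled Procurement: [the contract is co-financed by an international organisation? no] AND [no framework agreement is in place? yes] → not satisfied.
§10.13 — Authorised Contract: [Essential Procurement (§10.5)? yes] AND [Controlled Procurement (§10.12)? no] → not satisfied.
§10.6 — Supervised Procedure: [not a Class-K Procurement (§10.2)? yes] AND [Authorised Contract (§10.13)? no] → not satisfied.

No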